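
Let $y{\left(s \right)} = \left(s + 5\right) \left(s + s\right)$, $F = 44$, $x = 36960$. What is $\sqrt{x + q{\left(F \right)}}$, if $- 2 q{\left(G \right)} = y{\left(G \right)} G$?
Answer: $4 i \sqrt{3619} \approx 240.63 i$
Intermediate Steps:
$y{\left(s \right)} = 2 s \left(5 + s\right)$ ($y{\left(s \right)} = \left(5 + s\right) 2 s = 2 s \left(5 + s\right)$)
$q{\left(G \right)} = - G^{2} \left(5 + G\right)$ ($q{\left(G \right)} = - \frac{2 G \left(5 + G\right) G}{2} = - \frac{2 G^{2} \left(5 + G\right)}{2} = - G^{2} \left(5 + G\right)$)
$\sqrt{x + q{\left(F \right)}} = \sqrt{36960 + 44^{2} \left(-5 - 44\right)} = \sqrt{36960 + 1936 \left(-5 - 44\right)} = \sqrt{36960 + 1936 \left(-49\right)} = \sqrt{36960 - 94864} = \sqrt{-57904} = 4 i \sqrt{3619}$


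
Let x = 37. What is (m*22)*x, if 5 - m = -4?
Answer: 7326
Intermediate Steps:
m = 9 (m = 5 - 1*(-4) = 5 + 4 = 9)
(m*22)*x = (9*22)*37 = 198*37 = 7326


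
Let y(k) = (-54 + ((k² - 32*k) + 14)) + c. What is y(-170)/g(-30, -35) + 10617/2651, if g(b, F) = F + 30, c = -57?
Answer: -90725108/13255 ≈ -6844.6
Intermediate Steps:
g(b, F) = 30 + F
y(k) = -97 + k² - 32*k (y(k) = (-54 + ((k² - 32*k) + 14)) - 57 = (-54 + (14 + k² - 32*k)) - 57 = (-40 + k² - 32*k) - 57 = -97 + k² - 32*k)
y(-170)/g(-30, -35) + 10617/2651 = (-97 + (-170)² - 32*(-170))/(30 - 35) + 10617/2651 = (-97 + 28900 + 5440)/(-5) + 10617*(1/2651) = 34243*(-⅕) + 10617/2651 = -34243/5 + 10617/2651 = -90725108/13255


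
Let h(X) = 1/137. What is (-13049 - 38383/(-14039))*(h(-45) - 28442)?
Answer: 713679118647984/1923343 ≈ 3.7106e+8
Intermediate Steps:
h(X) = 1/137
(-13049 - 38383/(-14039))*(h(-45) - 28442) = (-13049 - 38383/(-14039))*(1/137 - 28442) = (-13049 - 38383*(-1/14039))*(-3896553/137) = (-13049 + 38383/14039)*(-3896553/137) = -183156528/14039*(-3896553/137) = 713679118647984/1923343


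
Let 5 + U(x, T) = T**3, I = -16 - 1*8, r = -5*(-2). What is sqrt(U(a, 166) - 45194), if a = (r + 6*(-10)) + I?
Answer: 3*sqrt(503233) ≈ 2128.2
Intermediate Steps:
r = 10
I = -24 (I = -16 - 8 = -24)
a = -74 (a = (10 + 6*(-10)) - 24 = (10 - 60) - 24 = -50 - 24 = -74)
U(x, T) = -5 + T**3
sqrt(U(a, 166) - 45194) = sqrt((-5 + 166**3) - 45194) = sqrt((-5 + 4574296) - 45194) = sqrt(4574291 - 45194) = sqrt(4529097) = 3*sqrt(503233)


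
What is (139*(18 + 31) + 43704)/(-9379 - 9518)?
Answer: -50515/18897 ≈ -2.6732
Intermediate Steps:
(139*(18 + 31) + 43704)/(-9379 - 9518) = (139*49 + 43704)/(-18897) = (6811 + 43704)*(-1/18897) = 50515*(-1/18897) = -50515/18897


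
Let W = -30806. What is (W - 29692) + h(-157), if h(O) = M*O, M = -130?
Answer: -40088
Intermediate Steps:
h(O) = -130*O
(W - 29692) + h(-157) = (-30806 - 29692) - 130*(-157) = -60498 + 20410 = -40088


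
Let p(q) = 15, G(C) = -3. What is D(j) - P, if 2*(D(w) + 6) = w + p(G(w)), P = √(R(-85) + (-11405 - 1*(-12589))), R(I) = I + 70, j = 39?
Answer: 21 - √1169 ≈ -13.191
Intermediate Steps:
R(I) = 70 + I
P = √1169 (P = √((70 - 85) + (-11405 - 1*(-12589))) = √(-15 + (-11405 + 12589)) = √(-15 + 1184) = √1169 ≈ 34.191)
D(w) = 3/2 + w/2 (D(w) = -6 + (w + 15)/2 = -6 + (15 + w)/2 = -6 + (15/2 + w/2) = 3/2 + w/2)
D(j) - P = (3/2 + (½)*39) - √1169 = (3/2 + 39/2) - √1169 = 21 - √1169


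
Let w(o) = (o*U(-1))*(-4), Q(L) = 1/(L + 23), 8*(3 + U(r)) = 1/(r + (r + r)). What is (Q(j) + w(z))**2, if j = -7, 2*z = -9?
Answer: 765625/256 ≈ 2990.7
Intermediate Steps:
z = -9/2 (z = (1/2)*(-9) = -9/2 ≈ -4.5000)
U(r) = -3 + 1/(24*r) (U(r) = -3 + 1/(8*(r + (r + r))) = -3 + 1/(8*(r + 2*r)) = -3 + 1/(8*((3*r))) = -3 + (1/(3*r))/8 = -3 + 1/(24*r))
Q(L) = 1/(23 + L)
w(o) = 73*o/6 (w(o) = (o*(-3 + (1/24)/(-1)))*(-4) = (o*(-3 + (1/24)*(-1)))*(-4) = (o*(-3 - 1/24))*(-4) = (o*(-73/24))*(-4) = -73*o/24*(-4) = 73*o/6)
(Q(j) + w(z))**2 = (1/(23 - 7) + (73/6)*(-9/2))**2 = (1/16 - 219/4)**2 = (-875/16)**2 = 765625/256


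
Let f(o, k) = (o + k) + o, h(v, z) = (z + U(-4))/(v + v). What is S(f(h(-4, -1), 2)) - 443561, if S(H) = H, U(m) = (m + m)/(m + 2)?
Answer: -1774239/4 ≈ -4.4356e+5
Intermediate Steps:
U(m) = 2*m/(2 + m) (U(m) = (2*m)/(2 + m) = 2*m/(2 + m))
h(v, z) = (4 + z)/(2*v) (h(v, z) = (z + 2*(-4)/(2 - 4))/(v + v) = (z + 2*(-4)/(-2))/((2*v)) = (z + 2*(-4)*(-1/2))*(1/(2*v)) = (z + 4)*(1/(2*v)) = (4 + z)*(1/(2*v)) = (4 + z)/(2*v))
f(o, k) = k + 2*o (f(o, k) = (k + o) + o = k + 2*o)
S(f(h(-4, -1), 2)) - 443561 = (2 + 2*((1/2)*(4 - 1)/(-4))) - 443561 = (2 + 2*((1/2)*(-1/4)*3)) - 443561 = (2 + 2*(-3/8)) - 443561 = (2 - 3/4) - 443561 = 5/4 - 443561 = -1774239/4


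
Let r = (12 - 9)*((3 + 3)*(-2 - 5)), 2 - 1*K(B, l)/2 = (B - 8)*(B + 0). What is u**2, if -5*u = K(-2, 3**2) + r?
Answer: 26244/25 ≈ 1049.8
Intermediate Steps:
K(B, l) = 4 - 2*B*(-8 + B) (K(B, l) = 4 - 2*(B - 8)*(B + 0) = 4 - 2*(-8 + B)*B = 4 - 2*B*(-8 + B))
r = -126 (r = 3*(6*(-7)) = 3*(-42) = -126)
u = 162/5 (u = -((4 - 2*(-2)**2 + 16*(-2)) - 126)/5 = -((4 - 2*4 - 32) - 126)/5 = -((4 - 8 - 32) - 126)/5 = -(-36 - 126)/5 = -1/5*(-162) = 162/5 ≈ 32.400)
u**2 = (162/5)**2 = 26244/25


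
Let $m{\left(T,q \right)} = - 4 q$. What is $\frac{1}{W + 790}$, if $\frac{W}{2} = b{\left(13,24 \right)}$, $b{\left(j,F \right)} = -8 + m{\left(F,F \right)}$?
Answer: $\frac{1}{582} \approx 0.0017182$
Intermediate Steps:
$b{\left(j,F \right)} = -8 - 4 F$
$W = -208$ ($W = 2 \left(-8 - 96\right) = 2 \left(-104\right) = -208$)
$\frac{1}{W + 790} = \frac{1}{-208 + 790} = \frac{1}{582}$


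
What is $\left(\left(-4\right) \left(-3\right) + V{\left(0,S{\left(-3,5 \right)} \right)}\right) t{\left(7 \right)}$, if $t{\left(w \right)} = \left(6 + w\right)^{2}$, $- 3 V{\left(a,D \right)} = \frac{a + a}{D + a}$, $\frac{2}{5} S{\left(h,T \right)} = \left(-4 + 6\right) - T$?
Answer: $2028$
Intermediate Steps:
$S{\left(h,T \right)} = 5 - \frac{5 T}{2}$ ($S{\left(h,T \right)} = \frac{5 \left(\left(-4 + 6\right) - T\right)}{2} = \frac{5 \left(2 - T\right)}{2} = 5 - \frac{5 T}{2}$)
$V{\left(a,D \right)} = - \frac{2 a}{3 \left(D + a\right)}$ ($V{\left(a,D \right)} = - \frac{\left(a + a\right) \frac{1}{D + a}}{3} = - \frac{2 a \frac{1}{D + a}}{3} = - \frac{2 a}{3 \left(D + a\right)}$)
$\left(\left(-4\right) \left(-3\right) + V{\left(0,S{\left(-3,5 \right)} \right)}\right) t{\left(7 \right)} = \left(\left(-4\right) \left(-3\right) - \frac{0}{3 \left(5 - \frac{25}{2}\right) + 3 \cdot 0}\right) \left(6 + 7\right)^{2} = \left(12 - \frac{0}{3 \left(5 - \frac{25}{2}\right) + 0}\right) 13^{2} = \left(12 - \frac{0}{3 \left(- \frac{15}{2}\right) + 0}\right) 169 = \left(12 - \frac{0}{- \frac{45}{2} + 0}\right) 169 = \left(12 - \frac{0}{- \frac{45}{2}}\right) 169 = \left(12 - 0 \left(- \frac{2}{45}\right)\right) 169 = \left(12 + 0\right) 169 = 12 \cdot 169 = 2028$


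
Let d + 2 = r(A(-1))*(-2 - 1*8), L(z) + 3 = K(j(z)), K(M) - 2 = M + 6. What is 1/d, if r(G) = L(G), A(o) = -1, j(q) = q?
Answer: -1/42 ≈ -0.023810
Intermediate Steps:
K(M) = 8 + M (K(M) = 2 + (M + 6) = 2 + (6 + M) = 8 + M)
L(z) = 5 + z (L(z) = -3 + (8 + z) = 5 + z)
r(G) = 5 + G
d = -42 (d = -2 + (5 - 1)*(-2 - 1*8) = -2 + 4*(-2 - 8) = -2 + 4*(-10) = -2 - 40 = -42)
1/d = 1/(-42) = -1/42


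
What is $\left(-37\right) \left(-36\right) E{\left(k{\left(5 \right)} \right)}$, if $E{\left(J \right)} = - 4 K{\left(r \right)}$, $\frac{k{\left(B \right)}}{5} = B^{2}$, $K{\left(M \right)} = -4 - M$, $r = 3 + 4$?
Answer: $58608$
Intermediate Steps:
$r = 7$
$k{\left(B \right)} = 5 B^{2}$
$E{\left(J \right)} = 44$ ($E{\left(J \right)} = - 4 \left(-4 - 7\right) = \left(-4\right) \left(-11\right) = 44$)
$\left(-37\right) \left(-36\right) E{\left(k{\left(5 \right)} \right)} = \left(-37\right) \left(-36\right) 44 = 1332 \cdot 44 = 58608$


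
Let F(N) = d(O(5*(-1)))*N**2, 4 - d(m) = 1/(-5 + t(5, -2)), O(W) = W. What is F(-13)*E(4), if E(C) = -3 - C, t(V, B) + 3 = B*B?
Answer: -20111/4 ≈ -5027.8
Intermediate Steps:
t(V, B) = -3 + B**2 (t(V, B) = -3 + B*B = -3 + B**2)
d(m) = 17/4 (d(m) = 4 - 1/(-5 + (-3 + (-2)**2)) = 4 - 1/(-5 + (-3 + 4)) = 4 - 1/(-5 + 1) = 4 - 1/(-4) = 4 - 1*(-1/4) = 4 + 1/4 = 17/4)
F(N) = 17*N**2/4
F(-13)*E(4) = ((17/4)*(-13)**2)*(-3 - 1*4) = ((17/4)*169)*(-3 - 4) = (2873/4)*(-7) = -20111/4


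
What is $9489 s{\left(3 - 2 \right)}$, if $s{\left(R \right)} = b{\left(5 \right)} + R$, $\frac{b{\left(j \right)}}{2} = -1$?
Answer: $-9489$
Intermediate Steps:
$b{\left(j \right)} = -2$ ($b{\left(j \right)} = 2 \left(-1\right) = -2$)
$s{\left(R \right)} = -2 + R$
$9489 s{\left(3 - 2 \right)} = 9489 \left(-2 + \left(3 - 2\right)\right) = 9489 \left(-2 + 1\right) = 9489 \left(-1\right) = -9489$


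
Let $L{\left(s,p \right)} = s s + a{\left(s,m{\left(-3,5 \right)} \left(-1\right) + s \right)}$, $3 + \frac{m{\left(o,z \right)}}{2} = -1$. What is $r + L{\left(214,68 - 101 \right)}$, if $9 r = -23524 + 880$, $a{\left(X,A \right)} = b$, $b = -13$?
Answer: $43267$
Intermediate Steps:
$m{\left(o,z \right)} = -8$ ($m{\left(o,z \right)} = -6 + 2 \left(-1\right) = -6 - 2 = -8$)
$a{\left(X,A \right)} = -13$
$L{\left(s,p \right)} = -13 + s^{2}$ ($L{\left(s,p \right)} = s s - 13 = s^{2} - 13 = -13 + s^{2}$)
$r = -2516$ ($r = \frac{-23524 + 880}{9} = \frac{1}{9} \left(-22644\right) = -2516$)
$r + L{\left(214,68 - 101 \right)} = -2516 - \left(13 - 214^{2}\right) = -2516 + \left(-13 + 45796\right) = -2516 + 45783 = 43267$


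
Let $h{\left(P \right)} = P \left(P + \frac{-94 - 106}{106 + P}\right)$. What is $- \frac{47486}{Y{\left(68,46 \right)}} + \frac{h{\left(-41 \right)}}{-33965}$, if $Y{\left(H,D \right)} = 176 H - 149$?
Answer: $- \frac{21244869637}{5218620355} \approx -4.071$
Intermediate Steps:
$Y{\left(H,D \right)} = -149 + 176 H$
$h{\left(P \right)} = P \left(P - \frac{200}{106 + P}\right)$
$- \frac{47486}{Y{\left(68,46 \right)}} + \frac{h{\left(-41 \right)}}{-33965} = - \frac{47486}{-149 + 176 \cdot 68} + \frac{\left(-41\right) \frac{1}{106 - 41} \left(-200 + \left(-41\right)^{2} + 106 \left(-41\right)\right)}{-33965} = - \frac{47486}{-149 + 11968} + - \frac{41 \left(-200 + 1681 - 4346\right)}{65} \left(- \frac{1}{33965}\right) = - \frac{47486}{11819} + \left(-41\right) \frac{1}{65} \left(-2865\right) \left(- \frac{1}{33965}\right) = \left(-47486\right) \frac{1}{11819} + \frac{23493}{13} \left(- \frac{1}{33965}\right) = - \frac{47486}{11819} - \frac{23493}{441545} = - \frac{21244869637}{5218620355}$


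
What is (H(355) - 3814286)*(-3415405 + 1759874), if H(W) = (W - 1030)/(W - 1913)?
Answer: 9838252741835803/1558 ≈ 6.3147e+12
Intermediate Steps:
H(W) = (-1030 + W)/(-1913 + W)
(H(355) - 3814286)*(-3415405 + 1759874) = ((-1030 + 355)/(-1913 + 355) - 3814286)*(-3415405 + 1759874) = (-675/(-1558) - 3814286)*(-1655531) = (-1/1558*(-675) - 3814286)*(-1655531) = (675/1558 - 3814286)*(-1655531) = -5942656913/1558*(-1655531) = 9838252741835803/1558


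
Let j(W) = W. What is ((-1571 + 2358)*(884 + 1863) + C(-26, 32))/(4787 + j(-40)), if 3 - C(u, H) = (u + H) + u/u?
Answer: 2161885/4747 ≈ 455.42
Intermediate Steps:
C(u, H) = 2 - H - u (C(u, H) = 3 - ((u + H) + u/u) = 3 - ((H + u) + 1) = 3 - (1 + H + u) = 3 + (-1 - H - u) = 2 - H - u)
((-1571 + 2358)*(884 + 1863) + C(-26, 32))/(4787 + j(-40)) = ((-1571 + 2358)*(884 + 1863) + (2 - 1*32 - 1*(-26)))/(4787 - 40) = (787*2747 + (2 - 32 + 26))/4747 = (2161889 - 4)*(1/4747) = 2161885*(1/4747) = 2161885/4747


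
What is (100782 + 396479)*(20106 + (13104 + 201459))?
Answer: 116691741609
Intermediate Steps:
(100782 + 396479)*(20106 + (13104 + 201459)) = 497261*(20106 + 214563) = 497261*234669 = 116691741609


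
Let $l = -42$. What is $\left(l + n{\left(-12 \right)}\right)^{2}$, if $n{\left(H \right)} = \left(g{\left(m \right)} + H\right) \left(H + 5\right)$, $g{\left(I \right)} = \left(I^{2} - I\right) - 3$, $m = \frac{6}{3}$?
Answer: $2401$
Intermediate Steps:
$m = 2$ ($m = 6 \cdot \frac{1}{3} = 2$)
$g{\left(I \right)} = -3 + I^{2} - I$
$n{\left(H \right)} = \left(-1 + H\right) \left(5 + H\right)$ ($n{\left(H \right)} = \left(\left(-3 + 2^{2} - 2\right) + H\right) \left(H + 5\right) = \left(\left(-3 + 4 - 2\right) + H\right) \left(5 + H\right) = \left(-1 + H\right) \left(5 + H\right)$)
$\left(l + n{\left(-12 \right)}\right)^{2} = \left(-42 + \left(-5 + \left(-12\right)^{2} + 4 \left(-12\right)\right)\right)^{2} = \left(-42 - -91\right)^{2} = \left(-42 + 91\right)^{2} = 49^{2} = 2401$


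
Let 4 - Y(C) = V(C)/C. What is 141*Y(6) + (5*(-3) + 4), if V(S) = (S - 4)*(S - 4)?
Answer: 459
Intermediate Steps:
V(S) = (-4 + S)² (V(S) = (-4 + S)*(-4 + S) = (-4 + S)²)
Y(C) = 4 - (-4 + C)²/C
141*Y(6) + (5*(-3) + 4) = 141*(4 - 1*(-4 + 6)²/6) + (5*(-3) + 4) = 141*(4 - 1*⅙*2²) + (-15 + 4) = 141*(4 - 1*⅙*4) - 11 = 141*(4 - ⅔) - 11 = 141*(10/3) - 11 = 470 - 11 = 459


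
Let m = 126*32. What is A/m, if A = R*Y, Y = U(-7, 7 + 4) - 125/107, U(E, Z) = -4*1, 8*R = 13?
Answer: -1027/493056 ≈ -0.0020829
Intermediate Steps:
R = 13/8 (R = (⅛)*13 = 13/8 ≈ 1.6250)
U(E, Z) = -4
m = 4032
Y = -553/107 (Y = -4 - 125/107 = -553/107 ≈ -5.1682)
A = -7189/856 (A = (13/8)*(-553/107) = -7189/856 ≈ -8.3984)
A/m = -7189/856/4032 = -7189/856*1/4032 = -1027/493056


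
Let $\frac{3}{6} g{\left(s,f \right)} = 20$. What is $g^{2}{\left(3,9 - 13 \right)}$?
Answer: $1600$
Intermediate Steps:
$g{\left(s,f \right)} = 40$ ($g{\left(s,f \right)} = 2 \cdot 20 = 40$)
$g^{2}{\left(3,9 - 13 \right)} = 40^{2} = 1600$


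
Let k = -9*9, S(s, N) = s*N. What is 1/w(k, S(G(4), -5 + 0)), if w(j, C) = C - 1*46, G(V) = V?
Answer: -1/66 ≈ -0.015152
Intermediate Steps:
S(s, N) = N*s
k = -81
w(j, C) = -46 + C (w(j, C) = C - 46 = -46 + C)
1/w(k, S(G(4), -5 + 0)) = 1/(-46 + (-5 + 0)*4) = 1/(-46 - 5*4) = 1/(-46 - 20) = 1/(-66) = -1/66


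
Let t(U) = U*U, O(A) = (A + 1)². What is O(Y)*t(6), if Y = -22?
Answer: 15876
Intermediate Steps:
O(A) = (1 + A)²
t(U) = U²
O(Y)*t(6) = (1 - 22)²*6² = (-21)²*36 = 441*36 = 15876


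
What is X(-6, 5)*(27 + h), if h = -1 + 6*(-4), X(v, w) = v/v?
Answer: 2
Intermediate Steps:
X(v, w) = 1
h = -25 (h = -1 - 24 = -25)
X(-6, 5)*(27 + h) = 1*(27 - 25) = 1*2 = 2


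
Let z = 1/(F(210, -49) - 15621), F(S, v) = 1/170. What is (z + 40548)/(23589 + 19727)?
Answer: 53839005821/57514313402 ≈ 0.93610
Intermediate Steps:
F(S, v) = 1/170
z = -170/2655569 (z = 1/(1/170 - 15621) = 1/(-2655569/170) = -170/2655569 ≈ -6.4016e-5)
(z + 40548)/(23589 + 19727) = (-170/2655569 + 40548)/(23589 + 19727) = (107678011642/2655569)/43316 = (107678011642/2655569)*(1/43316) = 53839005821/57514313402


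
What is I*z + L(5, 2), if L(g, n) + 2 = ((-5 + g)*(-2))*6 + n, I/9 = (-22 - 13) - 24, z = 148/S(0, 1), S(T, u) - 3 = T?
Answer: -26196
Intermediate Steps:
S(T, u) = 3 + T
z = 148/3 (z = 148/(3 + 0) = 148/3 ≈ 49.333)
I = -531 (I = 9*((-22 - 13) - 24) = 9*(-35 - 24) = 9*(-59) = -531)
L(g, n) = 58 + n - 12*g (L(g, n) = -2 + (((-5 + g)*(-2))*6 + n) = -2 + ((10 - 2*g)*6 + n) = -2 + ((60 - 12*g) + n) = -2 + (60 + n - 12*g) = 58 + n - 12*g)
I*z + L(5, 2) = -531*148/3 + (58 + 2 - 12*5) = -26196 + (58 + 2 - 60) = -26196 + 0 = -26196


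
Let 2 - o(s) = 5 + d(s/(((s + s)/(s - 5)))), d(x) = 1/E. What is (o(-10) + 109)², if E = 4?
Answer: 178929/16 ≈ 11183.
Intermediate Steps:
d(x) = ¼ (d(x) = 1/4 = ¼)
o(s) = -13/4 (o(s) = 2 - (5 + ¼) = 2 - 1*21/4 = 2 - 21/4 = -13/4)
(o(-10) + 109)² = (-13/4 + 109)² = (423/4)² = 178929/16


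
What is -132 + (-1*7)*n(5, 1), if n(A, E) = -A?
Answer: -97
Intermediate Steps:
-132 + (-1*7)*n(5, 1) = -132 + (-1*7)*(-1*5) = -132 - 7*(-5) = -132 + 35 = -97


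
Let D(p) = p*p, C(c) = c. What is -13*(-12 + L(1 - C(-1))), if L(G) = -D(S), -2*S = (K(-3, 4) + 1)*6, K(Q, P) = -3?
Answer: 624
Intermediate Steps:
S = 6 (S = -(-3 + 1)*6/2 = -(-1)*6 = -1/2*(-12) = 6)
D(p) = p**2
L(G) = -36 (L(G) = -1*6**2 = -1*36 = -36)
-13*(-12 + L(1 - C(-1))) = -13*(-12 - 36) = -13*(-48) = 624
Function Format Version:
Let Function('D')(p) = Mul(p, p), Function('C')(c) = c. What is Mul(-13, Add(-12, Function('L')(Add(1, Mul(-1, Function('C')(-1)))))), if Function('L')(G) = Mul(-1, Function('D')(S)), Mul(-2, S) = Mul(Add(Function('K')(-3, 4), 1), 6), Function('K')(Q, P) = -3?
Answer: 624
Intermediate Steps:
S = 6 (S = Mul(Rational(-1, 2), Mul(Add(-3, 1), 6)) = Mul(Rational(-1, 2), Mul(-2, 6)) = Mul(Rational(-1, 2), -12) = 6)
Function('D')(p) = Pow(p, 2)
Function('L')(G) = -36 (Function('L')(G) = Mul(-1, Pow(6, 2)) = Mul(-1, 36) = -36)
Mul(-13, Add(-12, Function('L')(Add(1, Mul(-1, Function('C')(-1)))))) = Mul(-13, Add(-12, -36)) = Mul(-13, -48) = 624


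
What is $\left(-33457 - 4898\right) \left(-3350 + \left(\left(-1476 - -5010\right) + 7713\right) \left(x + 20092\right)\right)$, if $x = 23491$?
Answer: $-18800648739105$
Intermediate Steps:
$\left(-33457 - 4898\right) \left(-3350 + \left(\left(-1476 - -5010\right) + 7713\right) \left(x + 20092\right)\right) = \left(-33457 - 4898\right) \left(-3350 + \left(\left(-1476 - -5010\right) + 7713\right) \left(23491 + 20092\right)\right) = - 38355 \left(-3350 + \left(\left(-1476 + 5010\right) + 7713\right) 43583\right) = - 38355 \left(-3350 + \left(3534 + 7713\right) 43583\right) = - 38355 \left(-3350 + 11247 \cdot 43583\right) = - 38355 \left(-3350 + 490178001\right) = \left(-38355\right) 490174651 = -18800648739105$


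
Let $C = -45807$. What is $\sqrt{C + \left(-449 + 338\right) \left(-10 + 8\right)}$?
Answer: $3 i \sqrt{5065} \approx 213.51 i$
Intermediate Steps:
$\sqrt{C + \left(-449 + 338\right) \left(-10 + 8\right)} = \sqrt{-45807 + \left(-449 + 338\right) \left(-10 + 8\right)} = \sqrt{-45807 - -222} = \sqrt{-45807 + 222} = \sqrt{-45585} = 3 i \sqrt{5065}$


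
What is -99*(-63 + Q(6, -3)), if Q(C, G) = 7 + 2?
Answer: 5346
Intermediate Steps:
Q(C, G) = 9
-99*(-63 + Q(6, -3)) = -99*(-63 + 9) = -99*(-54) = 5346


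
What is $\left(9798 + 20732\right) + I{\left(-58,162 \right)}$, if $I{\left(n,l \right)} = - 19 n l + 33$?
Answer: $209087$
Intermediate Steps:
$I{\left(n,l \right)} = 33 - 19 l n$ ($I{\left(n,l \right)} = - 19 l n + 33 = 33 - 19 l n$)
$\left(9798 + 20732\right) + I{\left(-58,162 \right)} = \left(9798 + 20732\right) - \left(-33 + 3078 \left(-58\right)\right) = 30530 + \left(33 + 178524\right) = 30530 + 178557 = 209087$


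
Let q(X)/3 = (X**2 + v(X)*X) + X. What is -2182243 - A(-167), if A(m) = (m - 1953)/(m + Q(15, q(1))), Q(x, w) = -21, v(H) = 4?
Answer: -102565951/47 ≈ -2.1823e+6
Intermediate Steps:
q(X) = 3*X**2 + 15*X (q(X) = 3*((X**2 + 4*X) + X) = 3*(X**2 + 5*X) = 3*X**2 + 15*X)
A(m) = (-1953 + m)/(-21 + m) (A(m) = (m - 1953)/(m - 21) = (-1953 + m)/(-21 + m))
-2182243 - A(-167) = -2182243 - (-1953 - 167)/(-21 - 167) = -2182243 - (-2120)/(-188) = -2182243 - (-1)*(-2120)/188 = -2182243 - 1*530/47 = -2182243 - 530/47 = -102565951/47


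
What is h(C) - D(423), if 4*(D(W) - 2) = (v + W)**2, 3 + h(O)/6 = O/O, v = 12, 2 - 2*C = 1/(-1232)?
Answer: -189281/4 ≈ -47320.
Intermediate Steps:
C = 2465/2464 (C = 1 - 1/2/(-1232) = 1 - 1/2*(-1/1232) = 1 + 1/2464 = 2465/2464 ≈ 1.0004)
h(O) = -12 (h(O) = -18 + 6*(O/O) = -18 + 6*1 = -18 + 6 = -12)
D(W) = 2 + (12 + W)**2/4
h(C) - D(423) = -12 - (2 + (12 + 423)**2/4) = -12 - (2 + (1/4)*435**2) = -12 - (2 + (1/4)*189225) = -12 - (2 + 189225/4) = -12 - 1*189233/4 = -12 - 189233/4 = -189281/4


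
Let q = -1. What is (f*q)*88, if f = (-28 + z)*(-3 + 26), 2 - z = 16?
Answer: 85008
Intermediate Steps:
z = -14 (z = 2 - 1*16 = 2 - 16 = -14)
f = -966 (f = (-28 - 14)*(-3 + 26) = -42*23 = -966)
(f*q)*88 = -966*(-1)*88 = 966*88 = 85008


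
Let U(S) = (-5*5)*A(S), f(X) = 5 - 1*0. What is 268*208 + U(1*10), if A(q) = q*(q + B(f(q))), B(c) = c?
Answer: 51994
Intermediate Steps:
f(X) = 5 (f(X) = 5 + 0 = 5)
A(q) = q*(5 + q) (A(q) = q*(q + 5) = q*(5 + q))
U(S) = -25*S*(5 + S) (U(S) = (-5*5)*(S*(5 + S)) = -25*S*(5 + S))
268*208 + U(1*10) = 268*208 - 25*1*10*(5 + 1*10) = 55744 - 25*10*(5 + 10) = 55744 - 25*10*15 = 55744 - 3750 = 51994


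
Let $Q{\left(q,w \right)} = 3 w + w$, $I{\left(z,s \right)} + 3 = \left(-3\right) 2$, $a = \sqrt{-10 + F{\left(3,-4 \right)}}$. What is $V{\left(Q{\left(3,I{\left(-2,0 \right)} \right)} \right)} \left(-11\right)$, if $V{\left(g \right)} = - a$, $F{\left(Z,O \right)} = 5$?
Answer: $11 i \sqrt{5} \approx 24.597 i$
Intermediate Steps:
$a = i \sqrt{5}$ ($a = \sqrt{-10 + 5} = \sqrt{-5} = i \sqrt{5} \approx 2.2361 i$)
$I{\left(z,s \right)} = -9$ ($I{\left(z,s \right)} = -3 - 6 = -9$)
$Q{\left(q,w \right)} = 4 w$
$V{\left(g \right)} = - i \sqrt{5}$
$V{\left(Q{\left(3,I{\left(-2,0 \right)} \right)} \right)} \left(-11\right) = - i \sqrt{5} \left(-11\right) = 11 i \sqrt{5}$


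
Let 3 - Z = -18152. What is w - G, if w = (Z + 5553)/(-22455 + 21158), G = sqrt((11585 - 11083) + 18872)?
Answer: -23708/1297 - sqrt(19374) ≈ -157.47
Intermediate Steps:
Z = 18155 (Z = 3 - 1*(-18152) = 3 + 18152 = 18155)
G = sqrt(19374) (G = sqrt(502 + 18872) = sqrt(19374) ≈ 139.19)
w = -23708/1297 (w = (18155 + 5553)/(-22455 + 21158) = 23708/(-1297) = 23708*(-1/1297) = -23708/1297 ≈ -18.279)
w - G = -23708/1297 - sqrt(19374)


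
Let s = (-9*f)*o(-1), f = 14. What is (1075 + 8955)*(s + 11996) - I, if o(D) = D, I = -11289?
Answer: 121594949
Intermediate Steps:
s = 126 (s = -9*14*(-1) = -126*(-1) = 126)
(1075 + 8955)*(s + 11996) - I = (1075 + 8955)*(126 + 11996) - 1*(-11289) = 10030*12122 + 11289 = 121583660 + 11289 = 121594949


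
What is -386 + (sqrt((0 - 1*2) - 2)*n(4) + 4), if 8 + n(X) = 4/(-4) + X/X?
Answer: -382 - 16*I ≈ -382.0 - 16.0*I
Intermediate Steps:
n(X) = -8 (n(X) = -8 + (4/(-4) + X/X) = -8 + (4*(-1/4) + 1) = -8 + (-1 + 1) = -8 + 0 = -8)
-386 + (sqrt((0 - 1*2) - 2)*n(4) + 4) = -386 + (sqrt((0 - 1*2) - 2)*(-8) + 4) = -386 + (sqrt((0 - 2) - 2)*(-8) + 4) = -386 + (sqrt(-2 - 2)*(-8) + 4) = -386 + (sqrt(-4)*(-8) + 4) = -386 + ((2*I)*(-8) + 4) = -386 + (-16*I + 4) = -386 + (4 - 16*I) = -382 - 16*I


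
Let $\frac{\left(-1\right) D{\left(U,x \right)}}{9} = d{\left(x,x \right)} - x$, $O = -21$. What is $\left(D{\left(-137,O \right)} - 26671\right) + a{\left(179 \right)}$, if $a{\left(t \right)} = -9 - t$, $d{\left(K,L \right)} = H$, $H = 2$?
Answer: $-27066$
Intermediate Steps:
$d{\left(K,L \right)} = 2$
$D{\left(U,x \right)} = -18 + 9 x$ ($D{\left(U,x \right)} = - 9 \left(2 - x\right) = -18 + 9 x$)
$\left(D{\left(-137,O \right)} - 26671\right) + a{\left(179 \right)} = \left(\left(-18 + 9 \left(-21\right)\right) - 26671\right) - 188 = \left(\left(-18 - 189\right) - 26671\right) - 188 = \left(-207 - 26671\right) - 188 = -26878 - 188 = -27066$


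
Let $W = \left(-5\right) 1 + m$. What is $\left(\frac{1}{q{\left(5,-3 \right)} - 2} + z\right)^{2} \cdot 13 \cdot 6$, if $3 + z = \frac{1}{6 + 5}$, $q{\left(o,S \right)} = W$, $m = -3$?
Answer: $\frac{4272879}{6050} \approx 706.26$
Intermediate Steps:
$W = -8$ ($W = \left(-5\right) 1 - 3 = -5 - 3 = -8$)
$q{\left(o,S \right)} = -8$
$z = - \frac{32}{11}$ ($z = -3 + \frac{1}{6 + 5} = -3 + \frac{1}{11} = - \frac{32}{11} \approx -2.9091$)
$\left(\frac{1}{q{\left(5,-3 \right)} - 2} + z\right)^{2} \cdot 13 \cdot 6 = \left(\frac{1}{-8 - 2} - \frac{32}{11}\right)^{2} \cdot 13 \cdot 6 = \left(\frac{1}{-10} - \frac{32}{11}\right)^{2} \cdot 13 \cdot 6 = \left(- \frac{1}{10} - \frac{32}{11}\right)^{2} \cdot 13 \cdot 6 = \left(- \frac{331}{110}\right)^{2} \cdot 13 \cdot 6 = \frac{109561}{12100} \cdot 13 \cdot 6 = \frac{1424293}{12100} \cdot 6 = \frac{4272879}{6050}$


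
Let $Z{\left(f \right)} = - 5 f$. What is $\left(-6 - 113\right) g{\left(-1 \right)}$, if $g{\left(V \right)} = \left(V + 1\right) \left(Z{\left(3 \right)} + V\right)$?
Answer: $0$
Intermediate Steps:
$g{\left(V \right)} = \left(1 + V\right) \left(-15 + V\right)$ ($g{\left(V \right)} = \left(V + 1\right) \left(\left(-5\right) 3 + V\right) = \left(1 + V\right) \left(-15 + V\right)$)
$\left(-6 - 113\right) g{\left(-1 \right)} = \left(-6 - 113\right) \left(-15 + \left(-1\right)^{2} - -14\right) = - 119 \left(-15 + 1 + 14\right) = \left(-119\right) 0 = 0$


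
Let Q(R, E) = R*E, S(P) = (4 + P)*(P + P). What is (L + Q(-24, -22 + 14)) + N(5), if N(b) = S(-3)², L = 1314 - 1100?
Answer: 442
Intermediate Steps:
S(P) = 2*P*(4 + P) (S(P) = (4 + P)*(2*P) = 2*P*(4 + P))
L = 214
N(b) = 36 (N(b) = (2*(-3)*(4 - 3))² = (2*(-3)*1)² = (-6)² = 36)
Q(R, E) = E*R
(L + Q(-24, -22 + 14)) + N(5) = (214 + (-22 + 14)*(-24)) + 36 = (214 - 8*(-24)) + 36 = (214 + 192) + 36 = 406 + 36 = 442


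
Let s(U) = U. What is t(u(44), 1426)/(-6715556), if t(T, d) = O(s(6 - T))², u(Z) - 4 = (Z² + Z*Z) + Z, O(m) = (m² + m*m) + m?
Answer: -234623937518721/1678889 ≈ -1.3975e+8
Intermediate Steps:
O(m) = m + 2*m² (O(m) = (m² + m²) + m = 2*m² + m = m + 2*m²)
u(Z) = 4 + Z + 2*Z² (u(Z) = 4 + ((Z² + Z*Z) + Z) = 4 + ((Z² + Z²) + Z) = 4 + (2*Z² + Z) = 4 + (Z + 2*Z²) = 4 + Z + 2*Z²)
t(T, d) = (6 - T)²*(13 - 2*T)² (t(T, d) = ((6 - T)*(1 + 2*(6 - T)))² = ((6 - T)*(1 + (12 - 2*T)))² = ((6 - T)*(13 - 2*T))² = (6 - T)²*(13 - 2*T)²)
t(u(44), 1426)/(-6715556) = ((-13 + 2*(4 + 44 + 2*44²))²*(-6 + (4 + 44 + 2*44²))²)/(-6715556) = ((-13 + 2*(4 + 44 + 2*1936))²*(-6 + (4 + 44 + 2*1936))²)*(-1/6715556) = ((-13 + 2*(4 + 44 + 3872))²*(-6 + (4 + 44 + 3872))²)*(-1/6715556) = ((-13 + 2*3920)²*(-6 + 3920)²)*(-1/6715556) = ((-13 + 7840)²*3914²)*(-1/6715556) = (7827²*15319396)*(-1/6715556) = (61261929*15319396)*(-1/6715556) = 938495750074884*(-1/6715556) = -234623937518721/1678889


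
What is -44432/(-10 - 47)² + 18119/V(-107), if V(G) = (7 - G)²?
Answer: -53203/4332 ≈ -12.281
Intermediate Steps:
-44432/(-10 - 47)² + 18119/V(-107) = -44432/(-10 - 47)² + 18119/((-7 - 107)²) = -44432/((-57)²) + 18119/((-114)²) = -44432/3249 + 18119/12996 = -53203/4332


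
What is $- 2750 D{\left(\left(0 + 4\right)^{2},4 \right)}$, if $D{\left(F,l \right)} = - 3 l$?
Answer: $33000$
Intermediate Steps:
$- 2750 D{\left(\left(0 + 4\right)^{2},4 \right)} = - 2750 \left(\left(-3\right) 4\right) = \left(-2750\right) \left(-12\right) = 33000$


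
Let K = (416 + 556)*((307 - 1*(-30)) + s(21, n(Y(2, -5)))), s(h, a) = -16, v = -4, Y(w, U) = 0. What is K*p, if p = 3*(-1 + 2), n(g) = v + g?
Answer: 936036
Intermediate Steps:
n(g) = -4 + g
p = 3 (p = 3*1 = 3)
K = 312012 (K = (416 + 556)*((307 - 1*(-30)) - 16) = 972*((307 + 30) - 16) = 972*(337 - 16) = 972*321 = 312012)
K*p = 312012*3 = 936036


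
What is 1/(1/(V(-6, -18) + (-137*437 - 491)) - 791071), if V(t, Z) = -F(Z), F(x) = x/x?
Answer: -60361/47749836632 ≈ -1.2641e-6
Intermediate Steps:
F(x) = 1
V(t, Z) = -1 (V(t, Z) = -1*1 = -1)
1/(1/(V(-6, -18) + (-137*437 - 491)) - 791071) = 1/(1/(-1 + (-137*437 - 491)) - 791071) = 1/(1/(-1 + (-59869 - 491)) - 791071) = 1/(1/(-1 - 60360) - 791071) = 1/(1/(-60361) - 791071) = 1/(-1/60361 - 791071) = 1/(-47749836632/60361) = -60361/47749836632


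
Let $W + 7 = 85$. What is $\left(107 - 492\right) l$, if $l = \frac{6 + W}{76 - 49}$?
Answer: $- \frac{10780}{9} \approx -1197.8$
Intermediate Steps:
$W = 78$ ($W = -7 + 85 = 78$)
$l = \frac{28}{9}$ ($l = \frac{6 + 78}{76 - 49} = \frac{84}{27} = 84 \cdot \frac{1}{27} = \frac{28}{9} \approx 3.1111$)
$\left(107 - 492\right) l = \left(107 - 492\right) \frac{28}{9} = \left(-385\right) \frac{28}{9} = - \frac{10780}{9}$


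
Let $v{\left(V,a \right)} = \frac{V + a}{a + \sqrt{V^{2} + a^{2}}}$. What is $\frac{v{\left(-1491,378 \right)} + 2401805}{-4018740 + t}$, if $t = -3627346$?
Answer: $- \frac{12107499959}{38543919526} + \frac{53 \sqrt{5365}}{38543919526} \approx -0.31412$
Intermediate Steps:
$v{\left(V,a \right)} = \frac{V + a}{a + \sqrt{V^{2} + a^{2}}}$
$\frac{v{\left(-1491,378 \right)} + 2401805}{-4018740 + t} = \frac{\frac{-1491 + 378}{378 + \sqrt{\left(-1491\right)^{2} + 378^{2}}} + 2401805}{-4018740 - 3627346} = \frac{\frac{1}{378 + \sqrt{2223081 + 142884}} \left(-1113\right) + 2401805}{-7646086} = \left(\frac{1}{378 + \sqrt{2365965}} \left(-1113\right) + 2401805\right) \left(- \frac{1}{7646086}\right) = \left(\frac{1}{378 + 21 \sqrt{5365}} \left(-1113\right) + 2401805\right) \left(- \frac{1}{7646086}\right) = \left(- \frac{1113}{378 + 21 \sqrt{5365}} + 2401805\right) \left(- \frac{1}{7646086}\right) = \left(2401805 - \frac{1113}{378 + 21 \sqrt{5365}}\right) \left(- \frac{1}{7646086}\right) = - \frac{343115}{1092298} + \frac{159}{1092298 \left(378 + 21 \sqrt{5365}\right)}$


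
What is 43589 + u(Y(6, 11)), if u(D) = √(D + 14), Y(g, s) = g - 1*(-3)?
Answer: 43589 + √23 ≈ 43594.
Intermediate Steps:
Y(g, s) = 3 + g (Y(g, s) = g + 3 = 3 + g)
u(D) = √(14 + D)
43589 + u(Y(6, 11)) = 43589 + √(14 + (3 + 6)) = 43589 + √(14 + 9) = 43589 + √23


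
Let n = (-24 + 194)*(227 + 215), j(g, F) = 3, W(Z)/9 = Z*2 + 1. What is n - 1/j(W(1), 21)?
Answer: 225419/3 ≈ 75140.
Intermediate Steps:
W(Z) = 9 + 18*Z (W(Z) = 9*(Z*2 + 1) = 9*(2*Z + 1) = 9*(1 + 2*Z) = 9 + 18*Z)
n = 75140 (n = 170*442 = 75140)
n - 1/j(W(1), 21) = 75140 - 1/3 = 75140 - 1*⅓ = 75140 - ⅓ = 225419/3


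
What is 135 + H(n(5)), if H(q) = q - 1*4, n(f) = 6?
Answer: 137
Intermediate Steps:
H(q) = -4 + q (H(q) = q - 4 = -4 + q)
135 + H(n(5)) = 135 + (-4 + 6) = 135 + 2 = 137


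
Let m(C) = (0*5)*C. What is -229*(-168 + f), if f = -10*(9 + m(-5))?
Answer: 59082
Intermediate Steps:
m(C) = 0 (m(C) = 0*C = 0)
f = -90 (f = -10*(9 + 0) = -10*9 = -90)
-229*(-168 + f) = -229*(-168 - 90) = -229*(-258) = 59082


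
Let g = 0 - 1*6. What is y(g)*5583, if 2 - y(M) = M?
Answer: 44664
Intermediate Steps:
g = -6 (g = 0 - 6 = -6)
y(M) = 2 - M
y(g)*5583 = (2 - 1*(-6))*5583 = (2 + 6)*5583 = 8*5583 = 44664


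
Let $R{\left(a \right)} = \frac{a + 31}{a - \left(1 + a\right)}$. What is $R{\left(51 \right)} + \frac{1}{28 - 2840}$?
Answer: $- \frac{230585}{2812} \approx -82.0$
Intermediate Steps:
$R{\left(a \right)} = -31 - a$ ($R{\left(a \right)} = \frac{31 + a}{-1} = \left(31 + a\right) \left(-1\right) = -31 - a$)
$R{\left(51 \right)} + \frac{1}{28 - 2840} = \left(-31 - 51\right) + \frac{1}{28 - 2840} = \left(-31 - 51\right) + \frac{1}{-2812} = -82 - \frac{1}{2812} = - \frac{230585}{2812}$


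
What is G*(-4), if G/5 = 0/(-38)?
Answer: 0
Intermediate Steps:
G = 0 (G = 5*(0/(-38)) = 5*(0*(-1/38)) = 5*0 = 0)
G*(-4) = 0*(-4) = 0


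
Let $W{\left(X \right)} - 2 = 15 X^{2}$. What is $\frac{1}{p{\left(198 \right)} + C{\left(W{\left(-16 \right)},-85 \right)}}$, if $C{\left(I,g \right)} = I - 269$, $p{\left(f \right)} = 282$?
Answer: $\frac{1}{3855} \approx 0.0002594$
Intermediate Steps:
$W{\left(X \right)} = 2 + 15 X^{2}$
$C{\left(I,g \right)} = -269 + I$
$\frac{1}{p{\left(198 \right)} + C{\left(W{\left(-16 \right)},-85 \right)}} = \frac{1}{282 + \left(-269 + \left(2 + 15 \left(-16\right)^{2}\right)\right)} = \frac{1}{282 + \left(-269 + \left(2 + 15 \cdot 256\right)\right)} = \frac{1}{282 + \left(-269 + \left(2 + 3840\right)\right)} = \frac{1}{282 + \left(-269 + 3842\right)} = \frac{1}{282 + 3573} = \frac{1}{3855}$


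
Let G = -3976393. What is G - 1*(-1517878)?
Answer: -2458515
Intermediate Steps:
G - 1*(-1517878) = -3976393 - 1*(-1517878) = -3976393 + 1517878 = -2458515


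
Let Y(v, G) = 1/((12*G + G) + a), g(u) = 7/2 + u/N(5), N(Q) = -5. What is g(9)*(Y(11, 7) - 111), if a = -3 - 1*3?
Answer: -4717/25 ≈ -188.68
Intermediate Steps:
a = -6 (a = -3 - 3 = -6)
g(u) = 7/2 - u/5 (g(u) = 7/2 + u/(-5) = 7*(½) + u*(-⅕) = 7/2 - u/5)
Y(v, G) = 1/(-6 + 13*G) (Y(v, G) = 1/((12*G + G) - 6) = 1/(13*G - 6) = 1/(-6 + 13*G))
g(9)*(Y(11, 7) - 111) = (7/2 - ⅕*9)*(1/(-6 + 13*7) - 111) = (7/2 - 9/5)*(1/(-6 + 91) - 111) = 17*(1/85 - 111)/10 = (17/10)*(-9434/85) = -4717/25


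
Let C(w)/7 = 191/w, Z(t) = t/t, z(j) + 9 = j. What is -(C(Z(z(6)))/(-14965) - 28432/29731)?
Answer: 465235227/444924415 ≈ 1.0457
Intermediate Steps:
z(j) = -9 + j
Z(t) = 1
C(w) = 1337/w (C(w) = 7*(191/w) = 1337/w)
-(C(Z(z(6)))/(-14965) - 28432/29731) = -((1337/1)/(-14965) - 28432/29731) = -((1337*1)*(-1/14965) - 28432*1/29731) = -(1337*(-1/14965) - 28432/29731) = -(-1337/14965 - 28432/29731) = -1*(-465235227/444924415) = 465235227/444924415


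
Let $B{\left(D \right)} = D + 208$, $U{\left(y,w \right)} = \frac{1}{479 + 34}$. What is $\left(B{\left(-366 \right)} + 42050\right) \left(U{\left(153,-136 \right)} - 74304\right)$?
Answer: $- \frac{532279067764}{171} \approx -3.1127 \cdot 10^{9}$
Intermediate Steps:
$U{\left(y,w \right)} = \frac{1}{513}$
$B{\left(D \right)} = 208 + D$
$\left(B{\left(-366 \right)} + 42050\right) \left(U{\left(153,-136 \right)} - 74304\right) = \left(\left(208 - 366\right) + 42050\right) \left(\frac{1}{513} - 74304\right) = \left(-158 + 42050\right) \left(- \frac{38117951}{513}\right) = 41892 \left(- \frac{38117951}{513}\right) = - \frac{532279067764}{171}$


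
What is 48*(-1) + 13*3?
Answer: -9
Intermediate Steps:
48*(-1) + 13*3 = -48 + 39 = -9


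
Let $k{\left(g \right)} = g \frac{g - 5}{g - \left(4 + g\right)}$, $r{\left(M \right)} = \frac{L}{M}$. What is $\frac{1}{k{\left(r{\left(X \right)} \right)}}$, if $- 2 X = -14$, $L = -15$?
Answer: $- \frac{98}{375} \approx -0.26133$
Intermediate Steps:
$X = 7$ ($X = \left(- \frac{1}{2}\right) \left(-14\right) = 7$)
$r{\left(M \right)} = - \frac{15}{M}$
$k{\left(g \right)} = g \left(\frac{5}{4} - \frac{g}{4}\right)$ ($k{\left(g \right)} = g \frac{-5 + g}{-4} = g \left(-5 + g\right) \left(- \frac{1}{4}\right) = g \left(\frac{5}{4} - \frac{g}{4}\right)$)
$\frac{1}{k{\left(r{\left(X \right)} \right)}} = \frac{1}{\frac{1}{4} \left(- \frac{15}{7}\right) \left(5 - - \frac{15}{7}\right)} = \frac{1}{\frac{1}{4} \left(- \frac{15}{7}\right) \left(5 + \frac{15}{7}\right)} = \frac{1}{\frac{1}{4} \left(- \frac{15}{7}\right) \frac{50}{7}} = \frac{1}{- \frac{375}{98}} = - \frac{98}{375}$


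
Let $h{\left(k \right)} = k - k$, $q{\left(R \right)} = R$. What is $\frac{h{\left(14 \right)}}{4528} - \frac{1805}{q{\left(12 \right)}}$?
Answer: $- \frac{1805}{12} \approx -150.42$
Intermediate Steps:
$h{\left(k \right)} = 0$
$\frac{h{\left(14 \right)}}{4528} - \frac{1805}{q{\left(12 \right)}} = \frac{0}{4528} - \frac{1805}{12} = 0 \cdot \frac{1}{4528} - \frac{1805}{12} = 0 - \frac{1805}{12} = - \frac{1805}{12}$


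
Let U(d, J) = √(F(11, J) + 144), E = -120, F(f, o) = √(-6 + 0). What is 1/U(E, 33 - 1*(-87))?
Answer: (144 + I*√6)^(-½) ≈ 0.083324 - 0.0007086*I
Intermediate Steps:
F(f, o) = I*√6 (F(f, o) = √(-6) = I*√6)
U(d, J) = √(144 + I*√6) (U(d, J) = √(I*√6 + 144) = √(144 + I*√6))
1/U(E, 33 - 1*(-87)) = 1/(√(144 + I*√6)) = (144 + I*√6)^(-½)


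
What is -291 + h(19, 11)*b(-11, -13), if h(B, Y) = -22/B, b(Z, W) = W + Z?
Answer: -5001/19 ≈ -263.21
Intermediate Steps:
-291 + h(19, 11)*b(-11, -13) = -291 + (-22/19)*(-13 - 11) = -291 - 22*1/19*(-24) = -291 - 22/19*(-24) = -291 + 528/19 = -5001/19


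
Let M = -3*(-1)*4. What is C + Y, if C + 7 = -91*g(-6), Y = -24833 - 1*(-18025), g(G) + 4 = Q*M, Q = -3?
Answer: -3175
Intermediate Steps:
M = 12 (M = 3*4 = 12)
g(G) = -40 (g(G) = -4 - 3*12 = -4 - 36 = -40)
Y = -6808 (Y = -24833 + 18025 = -6808)
C = 3633 (C = -7 - 91*(-40) = -7 + 3640 = 3633)
C + Y = 3633 - 6808 = -3175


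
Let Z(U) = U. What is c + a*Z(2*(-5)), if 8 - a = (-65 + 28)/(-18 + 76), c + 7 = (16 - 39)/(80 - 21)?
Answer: -160439/1711 ≈ -93.769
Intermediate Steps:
c = -436/59 (c = -7 + (16 - 39)/(80 - 21) = -7 - 23/59 = -436/59 ≈ -7.3898)
a = 501/58 (a = 8 - (-65 + 28)/(-18 + 76) = 8 - (-37)/58 = 8 - 1*(-37/58) = 8 + 37/58 = 501/58 ≈ 8.6379)
c + a*Z(2*(-5)) = -436/59 + 501*(2*(-5))/58 = -436/59 + (501/58)*(-10) = -436/59 - 2505/29 = -160439/1711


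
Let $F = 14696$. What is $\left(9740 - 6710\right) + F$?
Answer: $17726$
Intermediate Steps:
$\left(9740 - 6710\right) + F = \left(9740 - 6710\right) + 14696 = 3030 + 14696 = 17726$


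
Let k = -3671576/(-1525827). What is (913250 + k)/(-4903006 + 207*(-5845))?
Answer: -1393465179326/9327259910667 ≈ -0.14940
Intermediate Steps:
k = 3671576/1525827 (k = -3671576*(-1/1525827) = 3671576/1525827 ≈ 2.4063)
(913250 + k)/(-4903006 + 207*(-5845)) = (913250 + 3671576/1525827)/(-4903006 + 207*(-5845)) = 1393465179326/(1525827*(-4903006 - 1209915)) = (1393465179326/1525827)/(-6112921) = (1393465179326/1525827)*(-1/6112921) = -1393465179326/9327259910667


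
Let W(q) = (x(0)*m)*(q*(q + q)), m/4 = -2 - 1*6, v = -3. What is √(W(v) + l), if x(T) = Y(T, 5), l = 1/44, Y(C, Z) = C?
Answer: √11/22 ≈ 0.15076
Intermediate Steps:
l = 1/44 ≈ 0.022727
m = -32 (m = 4*(-2 - 1*6) = 4*(-2 - 6) = 4*(-8) = -32)
x(T) = T
W(q) = 0 (W(q) = (0*(-32))*(q*(q + q)) = 0*(q*(2*q)) = 0*(2*q²) = 0)
√(W(v) + l) = √(0 + 1/44) = √(1/44) = √11/22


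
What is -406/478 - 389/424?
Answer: -179043/101336 ≈ -1.7668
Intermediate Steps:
-406/478 - 389/424 = -406*1/478 - 389*1/424 = -203/239 - 389/424 = -179043/101336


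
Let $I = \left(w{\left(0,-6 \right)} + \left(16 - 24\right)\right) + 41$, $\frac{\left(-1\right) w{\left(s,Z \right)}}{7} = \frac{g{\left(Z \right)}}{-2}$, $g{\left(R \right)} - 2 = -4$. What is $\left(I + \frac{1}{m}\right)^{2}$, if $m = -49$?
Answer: $\frac{1620529}{2401} \approx 674.94$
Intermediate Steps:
$g{\left(R \right)} = -2$ ($g{\left(R \right)} = 2 - 4 = -2$)
$w{\left(s,Z \right)} = -7$ ($w{\left(s,Z \right)} = - 7 \left(- \frac{2}{-2}\right) = - 7 \left(\left(-2\right) \left(- \frac{1}{2}\right)\right) = \left(-7\right) 1 = -7$)
$I = 26$ ($I = \left(-7 + \left(16 - 24\right)\right) + 41 = \left(-7 - 8\right) + 41 = -15 + 41 = 26$)
$\left(I + \frac{1}{m}\right)^{2} = \left(26 + \frac{1}{-49}\right)^{2} = \left(26 - \frac{1}{49}\right)^{2} = \left(\frac{1273}{49}\right)^{2} = \frac{1620529}{2401}$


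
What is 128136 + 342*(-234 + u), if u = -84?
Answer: 19380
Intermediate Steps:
128136 + 342*(-234 + u) = 128136 + 342*(-234 - 84) = 128136 + 342*(-318) = 128136 - 108756 = 19380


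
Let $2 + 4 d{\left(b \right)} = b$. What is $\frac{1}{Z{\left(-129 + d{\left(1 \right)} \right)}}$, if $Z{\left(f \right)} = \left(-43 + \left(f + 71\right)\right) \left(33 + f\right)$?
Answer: $\frac{16}{155925} \approx 0.00010261$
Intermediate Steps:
$d{\left(b \right)} = - \frac{1}{2} + \frac{b}{4}$
$Z{\left(f \right)} = \left(28 + f\right) \left(33 + f\right)$ ($Z{\left(f \right)} = \left(-43 + \left(71 + f\right)\right) \left(33 + f\right) = \left(28 + f\right) \left(33 + f\right)$)
$\frac{1}{Z{\left(-129 + d{\left(1 \right)} \right)}} = \frac{1}{924 + \left(-129 + \left(- \frac{1}{2} + \frac{1}{4} \cdot 1\right)\right)^{2} + 61 \left(-129 + \left(- \frac{1}{2} + \frac{1}{4} \cdot 1\right)\right)} = \frac{1}{924 + \left(-129 + \left(- \frac{1}{2} + \frac{1}{4}\right)\right)^{2} + 61 \left(-129 + \left(- \frac{1}{2} + \frac{1}{4}\right)\right)} = \frac{1}{924 + \left(-129 - \frac{1}{4}\right)^{2} + 61 \left(-129 - \frac{1}{4}\right)} = \frac{1}{924 + \left(- \frac{517}{4}\right)^{2} + 61 \left(- \frac{517}{4}\right)} = \frac{1}{924 + \frac{267289}{16} - \frac{31537}{4}} = \frac{1}{\frac{155925}{16}} = \frac{16}{155925}$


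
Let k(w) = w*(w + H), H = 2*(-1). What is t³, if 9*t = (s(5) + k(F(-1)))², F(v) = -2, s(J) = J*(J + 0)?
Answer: 1771561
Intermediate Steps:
H = -2
s(J) = J² (s(J) = J*J = J²)
k(w) = w*(-2 + w) (k(w) = w*(w - 2) = w*(-2 + w))
t = 121 (t = (5² - 2*(-2 - 2))²/9 = (25 - 2*(-4))²/9 = (25 + 8)²/9 = (⅑)*33² = (⅑)*1089 = 121)
t³ = 121³ = 1771561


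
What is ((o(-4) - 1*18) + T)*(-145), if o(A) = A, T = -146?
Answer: 24360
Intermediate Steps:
((o(-4) - 1*18) + T)*(-145) = ((-4 - 1*18) - 146)*(-145) = ((-4 - 18) - 146)*(-145) = (-22 - 146)*(-145) = -168*(-145) = 24360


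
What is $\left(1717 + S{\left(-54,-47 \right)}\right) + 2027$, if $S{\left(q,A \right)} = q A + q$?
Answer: $6228$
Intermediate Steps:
$S{\left(q,A \right)} = q + A q$ ($S{\left(q,A \right)} = A q + q = q + A q$)
$\left(1717 + S{\left(-54,-47 \right)}\right) + 2027 = \left(1717 - 54 \left(1 - 47\right)\right) + 2027 = \left(1717 - -2484\right) + 2027 = \left(1717 + 2484\right) + 2027 = 4201 + 2027 = 6228$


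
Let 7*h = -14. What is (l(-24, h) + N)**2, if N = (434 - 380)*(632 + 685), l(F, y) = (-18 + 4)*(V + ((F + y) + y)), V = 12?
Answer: 5089680964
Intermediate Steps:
h = -2 (h = (1/7)*(-14) = -2)
l(F, y) = -168 - 28*y - 14*F (l(F, y) = (-18 + 4)*(12 + ((F + y) + y)) = -14*(12 + (F + 2*y)) = -14*(12 + F + 2*y) = -168 - 28*y - 14*F)
N = 71118 (N = 54*1317 = 71118)
(l(-24, h) + N)**2 = ((-168 - 28*(-2) - 14*(-24)) + 71118)**2 = ((-168 + 56 + 336) + 71118)**2 = (224 + 71118)**2 = 71342**2 = 5089680964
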